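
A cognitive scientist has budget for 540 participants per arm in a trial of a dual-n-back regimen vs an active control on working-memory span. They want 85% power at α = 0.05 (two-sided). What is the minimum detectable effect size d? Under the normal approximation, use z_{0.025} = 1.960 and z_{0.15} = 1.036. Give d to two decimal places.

For two independent groups of n = 540 each: d_min = (z_{α/2} + z_β)·√(2/n).
z-sum = 1.960 + 1.036 = 2.996.
d_min = 2.996 × √(2/540) = 2.996 × 0.0609 = 0.182.

d_min ≈ 0.18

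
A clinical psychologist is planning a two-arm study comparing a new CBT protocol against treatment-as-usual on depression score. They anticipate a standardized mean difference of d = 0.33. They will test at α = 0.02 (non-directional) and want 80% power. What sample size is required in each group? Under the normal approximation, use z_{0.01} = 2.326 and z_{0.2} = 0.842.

For two independent groups with equal n: n = 2·((z_{α/2} + z_β) / d)².
z_{α/2} + z_β = 2.326 + 0.842 = 3.168.
n = 2 × (3.168 / 0.33)² = 2 × 9.600² = 2 × 92.16 = 184.3.
Round up to the next whole participant.

n = 185 per group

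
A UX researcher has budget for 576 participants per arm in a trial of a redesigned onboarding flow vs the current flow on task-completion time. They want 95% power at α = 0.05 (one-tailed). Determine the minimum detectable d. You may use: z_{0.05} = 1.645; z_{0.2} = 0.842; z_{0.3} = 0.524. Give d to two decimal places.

For two independent groups of n = 576 each: d_min = (z_{α} + z_β)·√(2/n).
z-sum = 1.645 + 1.645 = 3.290.
d_min = 3.290 × √(2/576) = 3.290 × 0.0589 = 0.194.

d_min ≈ 0.19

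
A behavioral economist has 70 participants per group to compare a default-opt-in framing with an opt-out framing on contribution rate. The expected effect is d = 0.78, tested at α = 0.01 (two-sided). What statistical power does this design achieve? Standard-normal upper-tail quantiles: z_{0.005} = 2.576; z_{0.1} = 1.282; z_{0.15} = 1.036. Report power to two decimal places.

power ≈ 0.98

For two equal groups, power = Φ(d·√(n/2) − z_{α/2}).
d·√(n/2) = 0.78 × √(70/2) = 0.78 × 5.916 = 4.615.
z_β = 4.615 − 2.576 = 2.039.
Power = Φ(2.039) = 0.979.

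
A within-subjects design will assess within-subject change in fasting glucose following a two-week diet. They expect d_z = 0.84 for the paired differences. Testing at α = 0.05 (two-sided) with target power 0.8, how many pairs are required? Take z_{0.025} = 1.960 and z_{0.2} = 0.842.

n = 12 pairs

For a paired (one-sample on differences) test: n = ((z_{α/2} + z_β) / d)².
z_{α/2} + z_β = 1.960 + 0.842 = 2.802.
n = (2.802 / 0.84)² = 3.336² = 11.13.
Round up.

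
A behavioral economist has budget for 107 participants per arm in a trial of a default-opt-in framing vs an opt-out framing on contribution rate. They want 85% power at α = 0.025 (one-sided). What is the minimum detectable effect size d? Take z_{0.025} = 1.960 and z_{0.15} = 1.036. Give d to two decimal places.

d_min ≈ 0.41

For two independent groups of n = 107 each: d_min = (z_{α} + z_β)·√(2/n).
z-sum = 1.960 + 1.036 = 2.996.
d_min = 2.996 × √(2/107) = 2.996 × 0.1367 = 0.410.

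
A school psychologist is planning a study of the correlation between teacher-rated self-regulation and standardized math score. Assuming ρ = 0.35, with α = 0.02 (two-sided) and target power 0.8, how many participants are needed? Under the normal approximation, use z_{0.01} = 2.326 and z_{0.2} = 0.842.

n = 79

Fisher's z: C = ½·ln((1+r)/(1−r)) = ½·ln(2.0769) = 0.3654.
n = ((z_{α/2} + z_β)/C)² + 3.
(2.326 + 0.842) / 0.3654 = 3.168 / 0.3654 = 8.670.
n = 8.670² + 3 = 75.17 + 3 = 78.2.
Round up.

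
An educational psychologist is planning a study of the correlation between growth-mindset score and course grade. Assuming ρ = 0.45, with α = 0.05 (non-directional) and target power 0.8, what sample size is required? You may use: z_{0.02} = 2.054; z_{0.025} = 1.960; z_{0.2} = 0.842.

n = 37

Fisher's z: C = ½·ln((1+r)/(1−r)) = ½·ln(2.6364) = 0.4847.
n = ((z_{α/2} + z_β)/C)² + 3.
(1.960 + 0.842) / 0.4847 = 2.802 / 0.4847 = 5.781.
n = 5.781² + 3 = 33.42 + 3 = 36.4.
Round up.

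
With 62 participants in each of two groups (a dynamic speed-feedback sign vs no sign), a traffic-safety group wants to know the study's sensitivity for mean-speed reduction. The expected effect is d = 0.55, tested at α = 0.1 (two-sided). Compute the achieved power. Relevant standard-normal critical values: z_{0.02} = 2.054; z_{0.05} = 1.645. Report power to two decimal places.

For two equal groups, power = Φ(d·√(n/2) − z_{α/2}).
d·√(n/2) = 0.55 × √(62/2) = 0.55 × 5.568 = 3.062.
z_β = 3.062 − 1.645 = 1.417.
Power = Φ(1.417) = 0.922.

power ≈ 0.92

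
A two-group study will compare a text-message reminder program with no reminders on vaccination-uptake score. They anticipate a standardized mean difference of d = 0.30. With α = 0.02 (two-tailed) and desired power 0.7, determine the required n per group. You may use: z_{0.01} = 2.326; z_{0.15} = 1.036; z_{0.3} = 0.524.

For two independent groups with equal n: n = 2·((z_{α/2} + z_β) / d)².
z_{α/2} + z_β = 2.326 + 0.524 = 2.850.
n = 2 × (2.850 / 0.30)² = 2 × 9.500² = 2 × 90.25 = 180.5.
Round up to the next whole participant.

n = 181 per group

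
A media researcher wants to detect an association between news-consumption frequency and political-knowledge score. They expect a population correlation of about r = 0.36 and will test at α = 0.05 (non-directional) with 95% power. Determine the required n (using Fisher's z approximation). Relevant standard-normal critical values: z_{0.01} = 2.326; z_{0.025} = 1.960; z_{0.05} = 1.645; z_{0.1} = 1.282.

n = 95

Fisher's z: C = ½·ln((1+r)/(1−r)) = ½·ln(2.1250) = 0.3769.
n = ((z_{α/2} + z_β)/C)² + 3.
(1.960 + 1.645) / 0.3769 = 3.605 / 0.3769 = 9.565.
n = 9.565² + 3 = 91.49 + 3 = 94.5.
Round up.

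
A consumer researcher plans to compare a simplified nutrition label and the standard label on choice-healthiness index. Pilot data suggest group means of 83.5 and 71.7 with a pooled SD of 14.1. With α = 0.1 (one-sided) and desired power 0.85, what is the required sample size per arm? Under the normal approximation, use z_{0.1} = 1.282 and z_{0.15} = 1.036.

Cohen's d = |M₁ − M₂| / SD_pooled = |83.5 − 71.7| / 14.1 = 11.8 / 14.1 = 0.837.
For two independent groups with equal n: n = 2·((z_{α} + z_β) / d)².
z_{α} + z_β = 1.282 + 1.036 = 2.318.
n = 2 × (2.318 / 0.837)² = 2 × 2.769² = 2 × 7.67 = 15.3.
Round up to the next whole participant.

n = 16 per group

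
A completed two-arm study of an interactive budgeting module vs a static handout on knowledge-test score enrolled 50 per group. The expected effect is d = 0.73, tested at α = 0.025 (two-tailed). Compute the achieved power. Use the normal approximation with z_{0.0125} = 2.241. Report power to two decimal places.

power ≈ 0.92

For two equal groups, power = Φ(d·√(n/2) − z_{α/2}).
d·√(n/2) = 0.73 × √(50/2) = 0.73 × 5.000 = 3.650.
z_β = 3.650 − 2.241 = 1.409.
Power = Φ(1.409) = 0.921.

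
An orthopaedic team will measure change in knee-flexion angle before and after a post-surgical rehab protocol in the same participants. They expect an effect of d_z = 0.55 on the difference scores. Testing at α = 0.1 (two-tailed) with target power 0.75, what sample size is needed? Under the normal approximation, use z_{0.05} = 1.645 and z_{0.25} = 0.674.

For a paired (one-sample on differences) test: n = ((z_{α/2} + z_β) / d)².
z_{α/2} + z_β = 1.645 + 0.674 = 2.319.
n = (2.319 / 0.55)² = 4.216² = 17.78.
Round up.

n = 18 pairs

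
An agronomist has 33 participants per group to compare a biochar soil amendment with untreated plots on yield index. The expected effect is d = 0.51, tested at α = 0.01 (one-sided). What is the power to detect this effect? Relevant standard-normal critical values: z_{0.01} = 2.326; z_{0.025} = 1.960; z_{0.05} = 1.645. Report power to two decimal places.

power ≈ 0.40

For two equal groups, power = Φ(d·√(n/2) − z_{α}).
d·√(n/2) = 0.51 × √(33/2) = 0.51 × 4.062 = 2.072.
z_β = 2.072 − 2.326 = -0.254.
Power = Φ(-0.254) = 0.400.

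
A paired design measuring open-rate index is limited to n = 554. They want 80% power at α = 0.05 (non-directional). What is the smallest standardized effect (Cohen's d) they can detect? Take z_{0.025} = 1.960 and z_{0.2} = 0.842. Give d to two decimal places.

d_min ≈ 0.12

For a single sample (or paired design) of n = 554: d_min = (z_{α/2} + z_β)/√n.
z-sum = 1.960 + 0.842 = 2.802.
d_min = 2.802 / √554 = 2.802 / 23.537 = 0.119.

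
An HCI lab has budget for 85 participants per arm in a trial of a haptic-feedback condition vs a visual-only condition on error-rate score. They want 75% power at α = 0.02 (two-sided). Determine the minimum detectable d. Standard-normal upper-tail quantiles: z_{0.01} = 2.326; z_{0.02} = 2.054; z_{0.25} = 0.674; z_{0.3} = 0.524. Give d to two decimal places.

For two independent groups of n = 85 each: d_min = (z_{α/2} + z_β)·√(2/n).
z-sum = 2.326 + 0.674 = 3.000.
d_min = 3.000 × √(2/85) = 3.000 × 0.1534 = 0.460.

d_min ≈ 0.46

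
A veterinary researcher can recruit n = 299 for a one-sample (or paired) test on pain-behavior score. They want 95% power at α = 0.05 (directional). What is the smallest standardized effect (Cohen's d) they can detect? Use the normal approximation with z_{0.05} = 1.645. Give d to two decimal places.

d_min ≈ 0.19

For a single sample (or paired design) of n = 299: d_min = (z_{α} + z_β)/√n.
z-sum = 1.645 + 1.645 = 3.290.
d_min = 3.290 / √299 = 3.290 / 17.292 = 0.190.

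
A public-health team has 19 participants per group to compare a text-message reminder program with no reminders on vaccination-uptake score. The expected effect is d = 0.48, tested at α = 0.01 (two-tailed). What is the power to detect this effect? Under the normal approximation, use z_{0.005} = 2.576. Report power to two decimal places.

power ≈ 0.14

For two equal groups, power = Φ(d·√(n/2) − z_{α/2}).
d·√(n/2) = 0.48 × √(19/2) = 0.48 × 3.082 = 1.479.
z_β = 1.479 − 2.576 = -1.097.
Power = Φ(-1.097) = 0.136.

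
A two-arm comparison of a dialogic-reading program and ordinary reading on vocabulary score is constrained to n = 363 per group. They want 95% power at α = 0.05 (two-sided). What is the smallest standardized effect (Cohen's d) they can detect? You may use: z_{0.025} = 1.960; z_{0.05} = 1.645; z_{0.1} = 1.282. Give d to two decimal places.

d_min ≈ 0.27

For two independent groups of n = 363 each: d_min = (z_{α/2} + z_β)·√(2/n).
z-sum = 1.960 + 1.645 = 3.605.
d_min = 3.605 × √(2/363) = 3.605 × 0.0742 = 0.268.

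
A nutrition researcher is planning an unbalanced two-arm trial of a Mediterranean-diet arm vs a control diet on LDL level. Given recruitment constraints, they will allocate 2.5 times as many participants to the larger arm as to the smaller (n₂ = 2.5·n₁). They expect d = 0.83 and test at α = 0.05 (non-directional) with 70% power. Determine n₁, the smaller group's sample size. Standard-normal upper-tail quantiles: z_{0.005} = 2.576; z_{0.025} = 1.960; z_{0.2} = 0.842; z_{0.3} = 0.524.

n₁ = 13

With allocation ratio k = n₂/n₁ = 2.5, Var(x̄₁−x̄₂) = σ²(1/n₁ + 1/(k·n₁)) = σ²·(k+1)/(k·n₁).
So n₁ = (1 + 1/k)·((z_{α/2} + z_β)/d)² = 1.400 × (2.484/0.83)².
n₁ = 1.400 × 8.96 = 12.5.
Round up: n₁ = 13, giving n₂ = ⌈2.5 × 13⌉ = ⌈32.5⌉ = 33.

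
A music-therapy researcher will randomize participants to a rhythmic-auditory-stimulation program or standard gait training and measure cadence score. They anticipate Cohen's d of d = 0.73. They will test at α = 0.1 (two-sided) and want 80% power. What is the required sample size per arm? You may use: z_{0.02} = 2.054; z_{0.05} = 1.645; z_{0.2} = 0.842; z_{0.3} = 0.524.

n = 24 per group

For two independent groups with equal n: n = 2·((z_{α/2} + z_β) / d)².
z_{α/2} + z_β = 1.645 + 0.842 = 2.487.
n = 2 × (2.487 / 0.73)² = 2 × 3.407² = 2 × 11.61 = 23.2.
Round up to the next whole participant.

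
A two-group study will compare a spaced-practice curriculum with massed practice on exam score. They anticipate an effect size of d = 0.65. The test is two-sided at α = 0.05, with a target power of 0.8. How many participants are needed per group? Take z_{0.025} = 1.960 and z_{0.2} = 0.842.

n = 38 per group

For two independent groups with equal n: n = 2·((z_{α/2} + z_β) / d)².
z_{α/2} + z_β = 1.960 + 0.842 = 2.802.
n = 2 × (2.802 / 0.65)² = 2 × 4.311² = 2 × 18.58 = 37.2.
Round up to the next whole participant.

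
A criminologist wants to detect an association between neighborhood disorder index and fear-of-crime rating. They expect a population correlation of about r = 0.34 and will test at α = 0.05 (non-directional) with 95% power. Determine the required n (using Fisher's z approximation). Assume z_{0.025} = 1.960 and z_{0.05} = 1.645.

Fisher's z: C = ½·ln((1+r)/(1−r)) = ½·ln(2.0303) = 0.3541.
n = ((z_{α/2} + z_β)/C)² + 3.
(1.960 + 1.645) / 0.3541 = 3.605 / 0.3541 = 10.181.
n = 10.181² + 3 = 103.65 + 3 = 106.6.
Round up.

n = 107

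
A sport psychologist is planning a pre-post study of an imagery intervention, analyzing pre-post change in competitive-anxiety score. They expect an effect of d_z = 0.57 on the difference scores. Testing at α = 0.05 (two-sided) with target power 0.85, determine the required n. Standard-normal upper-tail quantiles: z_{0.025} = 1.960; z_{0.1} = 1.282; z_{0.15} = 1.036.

For a paired (one-sample on differences) test: n = ((z_{α/2} + z_β) / d)².
z_{α/2} + z_β = 1.960 + 1.036 = 2.996.
n = (2.996 / 0.57)² = 5.256² = 27.63.
Round up.

n = 28 pairs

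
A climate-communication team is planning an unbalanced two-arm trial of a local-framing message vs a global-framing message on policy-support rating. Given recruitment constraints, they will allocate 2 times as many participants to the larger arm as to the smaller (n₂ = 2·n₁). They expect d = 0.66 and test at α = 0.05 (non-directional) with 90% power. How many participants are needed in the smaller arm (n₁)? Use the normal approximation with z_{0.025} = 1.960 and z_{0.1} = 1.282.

n₁ = 37

With allocation ratio k = n₂/n₁ = 2, Var(x̄₁−x̄₂) = σ²(1/n₁ + 1/(k·n₁)) = σ²·(k+1)/(k·n₁).
So n₁ = (1 + 1/k)·((z_{α/2} + z_β)/d)² = 1.500 × (3.242/0.66)².
n₁ = 1.500 × 24.13 = 36.2.
Round up: n₁ = 37, giving n₂ = 2 × 37 = 74.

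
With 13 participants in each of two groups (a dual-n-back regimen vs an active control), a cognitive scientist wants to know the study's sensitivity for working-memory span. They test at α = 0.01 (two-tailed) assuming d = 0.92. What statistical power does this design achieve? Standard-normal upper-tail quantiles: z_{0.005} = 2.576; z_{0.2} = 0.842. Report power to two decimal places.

For two equal groups, power = Φ(d·√(n/2) − z_{α/2}).
d·√(n/2) = 0.92 × √(13/2) = 0.92 × 2.550 = 2.346.
z_β = 2.346 − 2.576 = -0.230.
Power = Φ(-0.230) = 0.409.

power ≈ 0.41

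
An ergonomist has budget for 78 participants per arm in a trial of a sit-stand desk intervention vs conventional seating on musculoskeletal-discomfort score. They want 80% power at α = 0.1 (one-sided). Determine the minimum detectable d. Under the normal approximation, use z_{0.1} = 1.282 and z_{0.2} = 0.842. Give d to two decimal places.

For two independent groups of n = 78 each: d_min = (z_{α} + z_β)·√(2/n).
z-sum = 1.282 + 0.842 = 2.124.
d_min = 2.124 × √(2/78) = 2.124 × 0.1601 = 0.340.

d_min ≈ 0.34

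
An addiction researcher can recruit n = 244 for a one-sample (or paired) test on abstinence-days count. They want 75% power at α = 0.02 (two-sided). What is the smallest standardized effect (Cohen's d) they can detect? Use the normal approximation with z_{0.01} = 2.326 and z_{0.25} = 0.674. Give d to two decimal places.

For a single sample (or paired design) of n = 244: d_min = (z_{α/2} + z_β)/√n.
z-sum = 2.326 + 0.674 = 3.000.
d_min = 3.000 / √244 = 3.000 / 15.620 = 0.192.

d_min ≈ 0.19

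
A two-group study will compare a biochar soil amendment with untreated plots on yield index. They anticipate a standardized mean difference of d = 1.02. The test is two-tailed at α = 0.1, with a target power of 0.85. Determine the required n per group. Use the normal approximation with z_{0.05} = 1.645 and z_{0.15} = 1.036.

For two independent groups with equal n: n = 2·((z_{α/2} + z_β) / d)².
z_{α/2} + z_β = 1.645 + 1.036 = 2.681.
n = 2 × (2.681 / 1.02)² = 2 × 2.628² = 2 × 6.91 = 13.8.
Round up to the next whole participant.

n = 14 per group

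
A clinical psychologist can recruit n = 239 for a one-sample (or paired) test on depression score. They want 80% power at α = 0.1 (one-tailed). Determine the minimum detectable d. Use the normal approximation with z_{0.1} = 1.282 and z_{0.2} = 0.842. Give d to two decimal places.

For a single sample (or paired design) of n = 239: d_min = (z_{α} + z_β)/√n.
z-sum = 1.282 + 0.842 = 2.124.
d_min = 2.124 / √239 = 2.124 / 15.460 = 0.137.

d_min ≈ 0.14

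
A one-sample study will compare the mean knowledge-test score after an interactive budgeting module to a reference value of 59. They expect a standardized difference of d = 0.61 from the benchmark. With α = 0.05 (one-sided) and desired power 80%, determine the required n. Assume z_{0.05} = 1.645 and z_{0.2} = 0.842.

n = 17

For a one-sample test: n = ((z_{α} + z_β) / d)².
z_{α} + z_β = 1.645 + 0.842 = 2.487.
n = (2.487 / 0.61)² = 4.077² = 16.62.
Round up.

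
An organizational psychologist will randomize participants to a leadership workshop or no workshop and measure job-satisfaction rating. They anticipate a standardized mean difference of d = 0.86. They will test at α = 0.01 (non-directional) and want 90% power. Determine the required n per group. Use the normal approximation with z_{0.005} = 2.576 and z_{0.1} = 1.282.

n = 41 per group

For two independent groups with equal n: n = 2·((z_{α/2} + z_β) / d)².
z_{α/2} + z_β = 2.576 + 1.282 = 3.858.
n = 2 × (3.858 / 0.86)² = 2 × 4.486² = 2 × 20.12 = 40.2.
Round up to the next whole participant.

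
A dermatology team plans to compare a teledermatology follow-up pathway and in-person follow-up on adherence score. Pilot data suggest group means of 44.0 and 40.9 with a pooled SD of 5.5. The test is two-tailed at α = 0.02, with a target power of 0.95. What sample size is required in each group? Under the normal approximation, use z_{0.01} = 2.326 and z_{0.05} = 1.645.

n = 100 per group

Cohen's d = |M₁ − M₂| / SD_pooled = |44.0 − 40.9| / 5.5 = 3.1 / 5.5 = 0.564.
For two independent groups with equal n: n = 2·((z_{α/2} + z_β) / d)².
z_{α/2} + z_β = 2.326 + 1.645 = 3.971.
n = 2 × (3.971 / 0.564)² = 2 × 7.041² = 2 × 49.57 = 99.1.
Round up to the next whole participant.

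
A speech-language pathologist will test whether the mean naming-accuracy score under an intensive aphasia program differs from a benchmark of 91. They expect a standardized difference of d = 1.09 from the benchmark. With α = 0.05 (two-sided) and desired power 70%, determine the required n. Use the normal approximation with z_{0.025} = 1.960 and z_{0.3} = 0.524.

For a one-sample test: n = ((z_{α/2} + z_β) / d)².
z_{α/2} + z_β = 1.960 + 0.524 = 2.484.
n = (2.484 / 1.09)² = 2.279² = 5.19.
Round up.

n = 6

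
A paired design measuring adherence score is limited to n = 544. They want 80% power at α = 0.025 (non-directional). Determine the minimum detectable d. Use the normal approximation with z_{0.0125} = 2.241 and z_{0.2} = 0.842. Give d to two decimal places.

For a single sample (or paired design) of n = 544: d_min = (z_{α/2} + z_β)/√n.
z-sum = 2.241 + 0.842 = 3.083.
d_min = 3.083 / √544 = 3.083 / 23.324 = 0.132.

d_min ≈ 0.13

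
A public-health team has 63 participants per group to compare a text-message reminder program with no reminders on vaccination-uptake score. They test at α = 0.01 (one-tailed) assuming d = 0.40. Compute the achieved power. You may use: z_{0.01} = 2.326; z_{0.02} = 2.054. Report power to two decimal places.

power ≈ 0.47

For two equal groups, power = Φ(d·√(n/2) − z_{α}).
d·√(n/2) = 0.40 × √(63/2) = 0.40 × 5.612 = 2.245.
z_β = 2.245 − 2.326 = -0.081.
Power = Φ(-0.081) = 0.468.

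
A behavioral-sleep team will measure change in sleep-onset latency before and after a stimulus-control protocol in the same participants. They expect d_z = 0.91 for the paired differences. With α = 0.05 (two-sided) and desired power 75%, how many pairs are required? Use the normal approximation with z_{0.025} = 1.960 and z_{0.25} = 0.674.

n = 9 pairs

For a paired (one-sample on differences) test: n = ((z_{α/2} + z_β) / d)².
z_{α/2} + z_β = 1.960 + 0.674 = 2.634.
n = (2.634 / 0.91)² = 2.895² = 8.38.
Round up.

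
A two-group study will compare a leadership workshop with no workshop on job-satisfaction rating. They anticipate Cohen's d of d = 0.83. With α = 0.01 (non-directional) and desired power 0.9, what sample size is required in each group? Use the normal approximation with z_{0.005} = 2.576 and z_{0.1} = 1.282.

n = 44 per group

For two independent groups with equal n: n = 2·((z_{α/2} + z_β) / d)².
z_{α/2} + z_β = 2.576 + 1.282 = 3.858.
n = 2 × (3.858 / 0.83)² = 2 × 4.648² = 2 × 21.61 = 43.2.
Round up to the next whole participant.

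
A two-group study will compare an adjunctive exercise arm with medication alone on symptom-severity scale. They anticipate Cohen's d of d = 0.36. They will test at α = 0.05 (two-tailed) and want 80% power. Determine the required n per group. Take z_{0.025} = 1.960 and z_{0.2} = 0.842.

n = 122 per group

For two independent groups with equal n: n = 2·((z_{α/2} + z_β) / d)².
z_{α/2} + z_β = 1.960 + 0.842 = 2.802.
n = 2 × (2.802 / 0.36)² = 2 × 7.783² = 2 × 60.58 = 121.2.
Round up to the next whole participant.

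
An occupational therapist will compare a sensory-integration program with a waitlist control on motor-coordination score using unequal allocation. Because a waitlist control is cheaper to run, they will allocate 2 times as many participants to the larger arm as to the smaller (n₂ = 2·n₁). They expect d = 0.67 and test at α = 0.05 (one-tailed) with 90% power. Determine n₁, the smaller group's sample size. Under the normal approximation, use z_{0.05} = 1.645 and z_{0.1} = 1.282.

n₁ = 29

With allocation ratio k = n₂/n₁ = 2, Var(x̄₁−x̄₂) = σ²(1/n₁ + 1/(k·n₁)) = σ²·(k+1)/(k·n₁).
So n₁ = (1 + 1/k)·((z_{α} + z_β)/d)² = 1.500 × (2.927/0.67)².
n₁ = 1.500 × 19.09 = 28.6.
Round up: n₁ = 29, giving n₂ = 2 × 29 = 58.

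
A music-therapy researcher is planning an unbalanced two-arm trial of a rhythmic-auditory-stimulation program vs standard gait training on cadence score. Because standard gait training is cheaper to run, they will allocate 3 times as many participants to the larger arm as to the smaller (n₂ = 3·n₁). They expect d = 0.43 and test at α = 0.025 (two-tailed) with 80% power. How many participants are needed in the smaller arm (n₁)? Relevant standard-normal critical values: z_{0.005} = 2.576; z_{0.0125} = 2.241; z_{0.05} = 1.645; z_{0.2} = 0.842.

With allocation ratio k = n₂/n₁ = 3, Var(x̄₁−x̄₂) = σ²(1/n₁ + 1/(k·n₁)) = σ²·(k+1)/(k·n₁).
So n₁ = (1 + 1/k)·((z_{α/2} + z_β)/d)² = 1.333 × (3.083/0.43)².
n₁ = 1.333 × 51.41 = 68.5.
Round up: n₁ = 69, giving n₂ = 3 × 69 = 207.

n₁ = 69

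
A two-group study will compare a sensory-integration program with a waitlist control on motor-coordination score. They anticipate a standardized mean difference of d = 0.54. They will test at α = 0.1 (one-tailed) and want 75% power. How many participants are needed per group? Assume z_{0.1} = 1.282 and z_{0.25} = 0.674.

n = 27 per group

For two independent groups with equal n: n = 2·((z_{α} + z_β) / d)².
z_{α} + z_β = 1.282 + 0.674 = 1.956.
n = 2 × (1.956 / 0.54)² = 2 × 3.622² = 2 × 13.12 = 26.2.
Round up to the next whole participant.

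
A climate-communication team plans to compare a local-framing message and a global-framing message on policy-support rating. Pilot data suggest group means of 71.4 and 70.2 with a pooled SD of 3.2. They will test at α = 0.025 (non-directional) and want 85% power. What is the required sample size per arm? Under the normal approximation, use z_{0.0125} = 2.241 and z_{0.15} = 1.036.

n = 153 per group

Cohen's d = |M₁ − M₂| / SD_pooled = |71.4 − 70.2| / 3.2 = 1.2 / 3.2 = 0.375.
For two independent groups with equal n: n = 2·((z_{α/2} + z_β) / d)².
z_{α/2} + z_β = 2.241 + 1.036 = 3.277.
n = 2 × (3.277 / 0.375)² = 2 × 8.739² = 2 × 76.36 = 152.7.
Round up to the next whole participant.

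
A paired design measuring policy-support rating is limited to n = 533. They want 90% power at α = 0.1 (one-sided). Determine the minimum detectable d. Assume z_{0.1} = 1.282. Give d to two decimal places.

For a single sample (or paired design) of n = 533: d_min = (z_{α} + z_β)/√n.
z-sum = 1.282 + 1.282 = 2.564.
d_min = 2.564 / √533 = 2.564 / 23.087 = 0.111.

d_min ≈ 0.11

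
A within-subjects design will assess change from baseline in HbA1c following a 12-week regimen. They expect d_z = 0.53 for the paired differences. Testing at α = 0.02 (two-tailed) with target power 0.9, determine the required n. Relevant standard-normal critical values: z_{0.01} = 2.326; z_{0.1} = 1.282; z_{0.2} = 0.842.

n = 47 pairs

For a paired (one-sample on differences) test: n = ((z_{α/2} + z_β) / d)².
z_{α/2} + z_β = 2.326 + 1.282 = 3.608.
n = (3.608 / 0.53)² = 6.808² = 46.34.
Round up.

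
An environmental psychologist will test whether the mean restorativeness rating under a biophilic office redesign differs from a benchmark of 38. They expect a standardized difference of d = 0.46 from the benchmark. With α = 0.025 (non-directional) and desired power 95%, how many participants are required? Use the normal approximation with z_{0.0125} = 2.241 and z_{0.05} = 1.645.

n = 72

For a one-sample test: n = ((z_{α/2} + z_β) / d)².
z_{α/2} + z_β = 2.241 + 1.645 = 3.886.
n = (3.886 / 0.46)² = 8.448² = 71.37.
Round up.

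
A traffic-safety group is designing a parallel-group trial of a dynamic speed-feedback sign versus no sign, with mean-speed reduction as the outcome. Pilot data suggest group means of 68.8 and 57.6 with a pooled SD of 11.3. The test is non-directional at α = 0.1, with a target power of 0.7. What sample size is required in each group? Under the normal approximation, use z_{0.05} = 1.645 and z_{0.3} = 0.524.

n = 10 per group

Cohen's d = |M₁ − M₂| / SD_pooled = |68.8 − 57.6| / 11.3 = 11.2 / 11.3 = 0.991.
For two independent groups with equal n: n = 2·((z_{α/2} + z_β) / d)².
z_{α/2} + z_β = 1.645 + 0.524 = 2.169.
n = 2 × (2.169 / 0.991)² = 2 × 2.189² = 2 × 4.79 = 9.6.
Round up to the next whole participant.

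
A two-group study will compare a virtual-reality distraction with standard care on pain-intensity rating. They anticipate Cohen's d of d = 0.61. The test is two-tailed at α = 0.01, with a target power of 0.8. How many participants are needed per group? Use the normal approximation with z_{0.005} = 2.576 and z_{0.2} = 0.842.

For two independent groups with equal n: n = 2·((z_{α/2} + z_β) / d)².
z_{α/2} + z_β = 2.576 + 0.842 = 3.418.
n = 2 × (3.418 / 0.61)² = 2 × 5.603² = 2 × 31.40 = 62.8.
Round up to the next whole participant.

n = 63 per group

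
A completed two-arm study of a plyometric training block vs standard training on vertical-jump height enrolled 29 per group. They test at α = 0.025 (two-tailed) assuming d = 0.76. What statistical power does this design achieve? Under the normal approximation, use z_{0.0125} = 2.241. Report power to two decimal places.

power ≈ 0.74

For two equal groups, power = Φ(d·√(n/2) − z_{α/2}).
d·√(n/2) = 0.76 × √(29/2) = 0.76 × 3.808 = 2.894.
z_β = 2.894 − 2.241 = 0.653.
Power = Φ(0.653) = 0.743.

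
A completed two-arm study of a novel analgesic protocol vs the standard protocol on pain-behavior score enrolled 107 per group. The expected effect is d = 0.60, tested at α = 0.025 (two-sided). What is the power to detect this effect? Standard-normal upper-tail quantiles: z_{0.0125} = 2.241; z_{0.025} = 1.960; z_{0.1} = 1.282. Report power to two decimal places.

For two equal groups, power = Φ(d·√(n/2) − z_{α/2}).
d·√(n/2) = 0.60 × √(107/2) = 0.60 × 7.314 = 4.389.
z_β = 4.389 − 2.241 = 2.148.
Power = Φ(2.148) = 0.984.

power ≈ 0.98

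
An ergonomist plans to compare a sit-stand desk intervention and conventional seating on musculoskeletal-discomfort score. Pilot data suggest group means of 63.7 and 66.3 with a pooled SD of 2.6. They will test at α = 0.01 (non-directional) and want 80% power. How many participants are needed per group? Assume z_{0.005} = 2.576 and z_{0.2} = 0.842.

n = 24 per group

Cohen's d = |M₁ − M₂| / SD_pooled = |63.7 − 66.3| / 2.6 = 2.6 / 2.6 = 1.000.
For two independent groups with equal n: n = 2·((z_{α/2} + z_β) / d)².
z_{α/2} + z_β = 2.576 + 0.842 = 3.418.
n = 2 × (3.418 / 1.000)² = 2 × 3.418² = 2 × 11.68 = 23.4.
Round up to the next whole participant.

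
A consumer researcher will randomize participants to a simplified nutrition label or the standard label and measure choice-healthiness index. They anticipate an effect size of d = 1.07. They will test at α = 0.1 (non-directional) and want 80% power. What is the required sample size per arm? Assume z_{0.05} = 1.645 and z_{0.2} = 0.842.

n = 11 per group

For two independent groups with equal n: n = 2·((z_{α/2} + z_β) / d)².
z_{α/2} + z_β = 1.645 + 0.842 = 2.487.
n = 2 × (2.487 / 1.07)² = 2 × 2.324² = 2 × 5.40 = 10.8.
Round up to the next whole participant.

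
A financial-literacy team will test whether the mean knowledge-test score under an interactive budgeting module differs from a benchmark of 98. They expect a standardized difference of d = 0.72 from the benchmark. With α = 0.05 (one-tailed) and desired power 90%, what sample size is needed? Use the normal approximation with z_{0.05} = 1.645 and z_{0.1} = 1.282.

n = 17

For a one-sample test: n = ((z_{α} + z_β) / d)².
z_{α} + z_β = 1.645 + 1.282 = 2.927.
n = (2.927 / 0.72)² = 4.065² = 16.53.
Round up.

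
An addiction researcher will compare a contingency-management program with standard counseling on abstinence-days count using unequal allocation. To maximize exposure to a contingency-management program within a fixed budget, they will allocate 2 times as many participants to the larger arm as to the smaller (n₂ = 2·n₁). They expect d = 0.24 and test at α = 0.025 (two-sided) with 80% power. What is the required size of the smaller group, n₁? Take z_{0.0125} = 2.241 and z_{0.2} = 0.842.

n₁ = 248

With allocation ratio k = n₂/n₁ = 2, Var(x̄₁−x̄₂) = σ²(1/n₁ + 1/(k·n₁)) = σ²·(k+1)/(k·n₁).
So n₁ = (1 + 1/k)·((z_{α/2} + z_β)/d)² = 1.500 × (3.083/0.24)².
n₁ = 1.500 × 165.02 = 247.5.
Round up: n₁ = 248, giving n₂ = 2 × 248 = 496.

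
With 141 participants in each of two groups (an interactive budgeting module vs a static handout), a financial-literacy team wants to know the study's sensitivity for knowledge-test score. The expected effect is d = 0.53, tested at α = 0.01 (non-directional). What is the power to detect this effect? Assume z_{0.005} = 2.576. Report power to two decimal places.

For two equal groups, power = Φ(d·√(n/2) − z_{α/2}).
d·√(n/2) = 0.53 × √(141/2) = 0.53 × 8.396 = 4.450.
z_β = 4.450 − 2.576 = 1.874.
Power = Φ(1.874) = 0.970.

power ≈ 0.97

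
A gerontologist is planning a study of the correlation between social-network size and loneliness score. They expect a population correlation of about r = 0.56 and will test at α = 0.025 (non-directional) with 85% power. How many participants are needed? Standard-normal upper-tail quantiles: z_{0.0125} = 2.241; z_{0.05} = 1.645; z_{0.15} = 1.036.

Fisher's z: C = ½·ln((1+r)/(1−r)) = ½·ln(3.5455) = 0.6328.
n = ((z_{α/2} + z_β)/C)² + 3.
(2.241 + 1.036) / 0.6328 = 3.277 / 0.6328 = 5.179.
n = 5.179² + 3 = 26.82 + 3 = 29.8.
Round up.

n = 30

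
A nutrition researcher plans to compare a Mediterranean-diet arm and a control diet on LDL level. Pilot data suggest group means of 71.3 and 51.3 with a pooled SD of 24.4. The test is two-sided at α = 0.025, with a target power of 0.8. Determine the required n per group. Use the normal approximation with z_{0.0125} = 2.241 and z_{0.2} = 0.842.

n = 29 per group

Cohen's d = |M₁ − M₂| / SD_pooled = |71.3 − 51.3| / 24.4 = 20.0 / 24.4 = 0.820.
For two independent groups with equal n: n = 2·((z_{α/2} + z_β) / d)².
z_{α/2} + z_β = 2.241 + 0.842 = 3.083.
n = 2 × (3.083 / 0.820)² = 2 × 3.760² = 2 × 14.14 = 28.3.
Round up to the next whole participant.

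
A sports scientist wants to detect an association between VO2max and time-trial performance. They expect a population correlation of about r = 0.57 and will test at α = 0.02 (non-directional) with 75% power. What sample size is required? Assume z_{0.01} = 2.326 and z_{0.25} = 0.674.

Fisher's z: C = ½·ln((1+r)/(1−r)) = ½·ln(3.6512) = 0.6475.
n = ((z_{α/2} + z_β)/C)² + 3.
(2.326 + 0.674) / 0.6475 = 3.000 / 0.6475 = 4.633.
n = 4.633² + 3 = 21.47 + 3 = 24.5.
Round up.

n = 25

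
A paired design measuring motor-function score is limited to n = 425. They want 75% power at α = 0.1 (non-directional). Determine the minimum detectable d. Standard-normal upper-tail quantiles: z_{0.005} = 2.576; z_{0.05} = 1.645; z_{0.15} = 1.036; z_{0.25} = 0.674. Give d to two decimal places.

For a single sample (or paired design) of n = 425: d_min = (z_{α/2} + z_β)/√n.
z-sum = 1.645 + 0.674 = 2.319.
d_min = 2.319 / √425 = 2.319 / 20.616 = 0.112.

d_min ≈ 0.11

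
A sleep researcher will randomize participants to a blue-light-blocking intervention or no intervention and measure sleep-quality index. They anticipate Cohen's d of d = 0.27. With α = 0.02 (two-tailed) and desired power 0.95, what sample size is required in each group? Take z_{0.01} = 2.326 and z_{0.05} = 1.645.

n = 433 per group

For two independent groups with equal n: n = 2·((z_{α/2} + z_β) / d)².
z_{α/2} + z_β = 2.326 + 1.645 = 3.971.
n = 2 × (3.971 / 0.27)² = 2 × 14.707² = 2 × 216.31 = 432.6.
Round up to the next whole participant.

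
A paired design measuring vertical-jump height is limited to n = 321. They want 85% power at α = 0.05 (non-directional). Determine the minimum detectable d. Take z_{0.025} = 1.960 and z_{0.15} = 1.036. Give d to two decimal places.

For a single sample (or paired design) of n = 321: d_min = (z_{α/2} + z_β)/√n.
z-sum = 1.960 + 1.036 = 2.996.
d_min = 2.996 / √321 = 2.996 / 17.916 = 0.167.

d_min ≈ 0.17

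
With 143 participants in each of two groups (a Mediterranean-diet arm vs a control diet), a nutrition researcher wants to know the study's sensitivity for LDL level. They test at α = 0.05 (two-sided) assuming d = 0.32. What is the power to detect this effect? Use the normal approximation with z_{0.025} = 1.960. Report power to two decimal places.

For two equal groups, power = Φ(d·√(n/2) − z_{α/2}).
d·√(n/2) = 0.32 × √(143/2) = 0.32 × 8.456 = 2.706.
z_β = 2.706 − 1.960 = 0.746.
Power = Φ(0.746) = 0.772.

power ≈ 0.77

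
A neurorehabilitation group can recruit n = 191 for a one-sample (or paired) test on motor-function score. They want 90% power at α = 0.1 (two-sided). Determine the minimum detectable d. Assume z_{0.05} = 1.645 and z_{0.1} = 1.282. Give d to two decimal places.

For a single sample (or paired design) of n = 191: d_min = (z_{α/2} + z_β)/√n.
z-sum = 1.645 + 1.282 = 2.927.
d_min = 2.927 / √191 = 2.927 / 13.820 = 0.212.

d_min ≈ 0.21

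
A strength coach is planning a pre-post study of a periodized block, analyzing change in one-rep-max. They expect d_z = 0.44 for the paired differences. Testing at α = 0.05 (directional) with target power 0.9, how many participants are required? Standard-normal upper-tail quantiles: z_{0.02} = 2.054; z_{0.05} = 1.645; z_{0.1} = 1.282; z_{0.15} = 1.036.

For a paired (one-sample on differences) test: n = ((z_{α} + z_β) / d)².
z_{α} + z_β = 1.645 + 1.282 = 2.927.
n = (2.927 / 0.44)² = 6.652² = 44.25.
Round up.

n = 45 pairs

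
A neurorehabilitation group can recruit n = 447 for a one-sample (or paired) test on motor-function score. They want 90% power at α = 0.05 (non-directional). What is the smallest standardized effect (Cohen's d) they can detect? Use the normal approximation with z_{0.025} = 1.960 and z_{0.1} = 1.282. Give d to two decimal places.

For a single sample (or paired design) of n = 447: d_min = (z_{α/2} + z_β)/√n.
z-sum = 1.960 + 1.282 = 3.242.
d_min = 3.242 / √447 = 3.242 / 21.142 = 0.153.

d_min ≈ 0.15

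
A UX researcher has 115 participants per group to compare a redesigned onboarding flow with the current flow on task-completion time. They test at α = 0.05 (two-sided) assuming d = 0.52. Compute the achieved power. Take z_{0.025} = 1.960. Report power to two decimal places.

For two equal groups, power = Φ(d·√(n/2) − z_{α/2}).
d·√(n/2) = 0.52 × √(115/2) = 0.52 × 7.583 = 3.943.
z_β = 3.943 − 1.960 = 1.983.
Power = Φ(1.983) = 0.976.

power ≈ 0.98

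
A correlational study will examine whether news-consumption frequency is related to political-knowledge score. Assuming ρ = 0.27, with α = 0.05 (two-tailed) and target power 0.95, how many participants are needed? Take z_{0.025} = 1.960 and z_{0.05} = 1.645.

Fisher's z: C = ½·ln((1+r)/(1−r)) = ½·ln(1.7397) = 0.2769.
n = ((z_{α/2} + z_β)/C)² + 3.
(1.960 + 1.645) / 0.2769 = 3.605 / 0.2769 = 13.019.
n = 13.019² + 3 = 169.50 + 3 = 172.5.
Round up.

n = 173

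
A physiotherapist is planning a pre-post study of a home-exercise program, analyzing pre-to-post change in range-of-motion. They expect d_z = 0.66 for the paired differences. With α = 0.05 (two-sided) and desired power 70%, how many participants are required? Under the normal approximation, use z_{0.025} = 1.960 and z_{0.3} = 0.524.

n = 15 pairs

For a paired (one-sample on differences) test: n = ((z_{α/2} + z_β) / d)².
z_{α/2} + z_β = 1.960 + 0.524 = 2.484.
n = (2.484 / 0.66)² = 3.764² = 14.16.
Round up.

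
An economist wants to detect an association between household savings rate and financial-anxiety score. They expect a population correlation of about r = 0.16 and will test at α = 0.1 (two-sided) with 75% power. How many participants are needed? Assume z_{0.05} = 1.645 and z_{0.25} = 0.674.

Fisher's z: C = ½·ln((1+r)/(1−r)) = ½·ln(1.3810) = 0.1614.
n = ((z_{α/2} + z_β)/C)² + 3.
(1.645 + 0.674) / 0.1614 = 2.319 / 0.1614 = 14.368.
n = 14.368² + 3 = 206.44 + 3 = 209.4.
Round up.

n = 210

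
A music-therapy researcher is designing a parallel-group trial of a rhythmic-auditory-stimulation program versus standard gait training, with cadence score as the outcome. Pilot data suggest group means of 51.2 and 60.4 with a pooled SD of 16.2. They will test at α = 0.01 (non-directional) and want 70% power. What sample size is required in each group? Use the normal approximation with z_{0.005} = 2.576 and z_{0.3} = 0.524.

Cohen's d = |M₁ − M₂| / SD_pooled = |51.2 − 60.4| / 16.2 = 9.2 / 16.2 = 0.568.
For two independent groups with equal n: n = 2·((z_{α/2} + z_β) / d)².
z_{α/2} + z_β = 2.576 + 0.524 = 3.100.
n = 2 × (3.100 / 0.568)² = 2 × 5.458² = 2 × 29.79 = 59.6.
Round up to the next whole participant.

n = 60 per group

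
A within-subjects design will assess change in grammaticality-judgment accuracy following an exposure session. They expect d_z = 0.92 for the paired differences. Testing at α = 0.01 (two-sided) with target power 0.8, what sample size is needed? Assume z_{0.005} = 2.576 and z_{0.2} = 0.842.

For a paired (one-sample on differences) test: n = ((z_{α/2} + z_β) / d)².
z_{α/2} + z_β = 2.576 + 0.842 = 3.418.
n = (3.418 / 0.92)² = 3.715² = 13.80.
Round up.

n = 14 pairs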